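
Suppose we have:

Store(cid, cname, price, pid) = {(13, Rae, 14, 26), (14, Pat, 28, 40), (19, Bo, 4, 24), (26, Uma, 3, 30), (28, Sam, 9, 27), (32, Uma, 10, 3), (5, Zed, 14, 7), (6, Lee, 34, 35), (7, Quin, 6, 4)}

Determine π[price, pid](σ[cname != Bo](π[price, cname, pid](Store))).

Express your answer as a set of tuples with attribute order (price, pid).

π[price, cname, pid]: project onto (price, cname, pid) → {(10, Uma, 3), (14, Rae, 26), (14, Zed, 7), (28, Pat, 40), (3, Uma, 30), (34, Lee, 35), (4, Bo, 24), (6, Quin, 4), (9, Sam, 27)}
Apply σ_{cname != Bo}; surviving tuples: {(10, Uma, 3), (14, Rae, 26), (14, Zed, 7), (28, Pat, 40), (3, Uma, 30), (34, Lee, 35), (6, Quin, 4), (9, Sam, 27)}
π[price, pid]: project onto (price, pid) → {(10, 3), (14, 26), (14, 7), (28, 40), (3, 30), (34, 35), (6, 4), (9, 27)}

{(10, 3), (14, 26), (14, 7), (28, 40), (3, 30), (34, 35), (6, 4), (9, 27)}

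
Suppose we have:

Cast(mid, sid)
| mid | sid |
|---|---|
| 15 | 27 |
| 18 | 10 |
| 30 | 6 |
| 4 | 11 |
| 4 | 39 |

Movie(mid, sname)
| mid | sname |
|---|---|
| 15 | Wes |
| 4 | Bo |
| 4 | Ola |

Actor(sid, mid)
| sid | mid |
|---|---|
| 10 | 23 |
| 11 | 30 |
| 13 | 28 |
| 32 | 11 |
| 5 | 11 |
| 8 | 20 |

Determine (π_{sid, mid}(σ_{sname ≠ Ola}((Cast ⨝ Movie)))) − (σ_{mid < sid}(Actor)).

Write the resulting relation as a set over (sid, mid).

Joining Cast and Movie on mid yields {(15, 27, Wes), (4, 11, Bo), (4, 11, Ola), (4, 39, Bo), (4, 39, Ola)}.
Apply σ_{sname ≠ Ola}; surviving tuples: {(15, 27, Wes), (4, 11, Bo), (4, 39, Bo)}
Projecting to sid, mid: {(11, 4), (27, 15), (39, 4)}
Apply σ_{mid < sid}; surviving tuples: {(32, 11)}
Set difference of the two operands is {(11, 4), (27, 15), (39, 4)}.

{(11, 4), (27, 15), (39, 4)}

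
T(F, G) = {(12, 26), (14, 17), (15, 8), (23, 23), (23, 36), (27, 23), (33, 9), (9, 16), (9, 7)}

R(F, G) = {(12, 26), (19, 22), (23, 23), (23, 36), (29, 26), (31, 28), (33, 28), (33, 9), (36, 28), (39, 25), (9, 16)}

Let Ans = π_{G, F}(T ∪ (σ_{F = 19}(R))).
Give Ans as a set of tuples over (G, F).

Apply σ_{F = 19}; surviving tuples: {(19, 22)}
Set union of the two operands is {(12, 26), (14, 17), (15, 8), (19, 22), (23, 23), (23, 36), (27, 23), (33, 9), (9, 16), (9, 7)}.
π[G, F]: project onto (G, F) → {(16, 9), (17, 14), (22, 19), (23, 23), (23, 27), (26, 12), (36, 23), (7, 9), (8, 15), (9, 33)}

{(16, 9), (17, 14), (22, 19), (23, 23), (23, 27), (26, 12), (36, 23), (7, 9), (8, 15), (9, 33)}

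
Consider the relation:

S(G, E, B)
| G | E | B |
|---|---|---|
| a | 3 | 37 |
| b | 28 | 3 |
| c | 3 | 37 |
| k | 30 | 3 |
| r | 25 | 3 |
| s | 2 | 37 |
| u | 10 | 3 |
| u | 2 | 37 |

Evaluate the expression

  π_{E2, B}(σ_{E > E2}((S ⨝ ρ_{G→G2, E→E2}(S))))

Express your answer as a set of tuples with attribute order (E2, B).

{(10, 3), (2, 37), (25, 3), (28, 3)}

ρ[G→G2, E→E2]: schema becomes (G2, E2, B); tuples unchanged.
S ⋈ ρ_{G→G2, E→E2}(S) (natural join on B): {(a, 3, 37, a, 3), (a, 3, 37, c, 3), (a, 3, 37, s, 2), (a, 3, 37, u, 2), (b, 28, 3, b, 28), (b, 28, 3, k, 30), (b, 28, 3, r, 25), (b, 28, 3, u, 10), (c, 3, 37, a, 3), (c, 3, 37, c, 3), (c, 3, 37, s, 2), (c, 3, 37, u, 2), (k, 30, 3, b, 28), (k, 30, 3, k, 30), (k, 30, 3, r, 25), (k, 30, 3, u, 10), (r, 25, 3, b, 28), (r, 25, 3, k, 30), (r, 25, 3, r, 25), (r, 25, 3, u, 10), (s, 2, 37, a, 3), (s, 2, 37, c, 3), (s, 2, 37, s, 2), (s, 2, 37, u, 2), (u, 10, 3, b, 28), (u, 10, 3, k, 30), (u, 10, 3, r, 25), (u, 10, 3, u, 10), (u, 2, 37, a, 3), (u, 2, 37, c, 3), (u, 2, 37, s, 2), (u, 2, 37, u, 2)}
Apply σ_{E > E2}; surviving tuples: {(a, 3, 37, s, 2), (a, 3, 37, u, 2), (b, 28, 3, r, 25), (b, 28, 3, u, 10), (c, 3, 37, s, 2), (c, 3, 37, u, 2), (k, 30, 3, b, 28), (k, 30, 3, r, 25), (k, 30, 3, u, 10), (r, 25, 3, u, 10)}
π[E2, B]: project onto (E2, B) (6 duplicate(s) eliminated) → {(10, 3), (2, 37), (25, 3), (28, 3)}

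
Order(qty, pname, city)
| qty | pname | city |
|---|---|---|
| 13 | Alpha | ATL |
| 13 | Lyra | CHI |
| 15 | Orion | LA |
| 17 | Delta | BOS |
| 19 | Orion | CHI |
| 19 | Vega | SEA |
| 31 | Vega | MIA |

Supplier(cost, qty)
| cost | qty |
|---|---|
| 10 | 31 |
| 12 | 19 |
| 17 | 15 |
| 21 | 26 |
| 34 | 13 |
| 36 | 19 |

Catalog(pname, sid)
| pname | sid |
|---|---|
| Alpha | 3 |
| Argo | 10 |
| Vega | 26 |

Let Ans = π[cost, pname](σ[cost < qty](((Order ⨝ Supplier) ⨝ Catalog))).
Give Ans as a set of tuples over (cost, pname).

Joining Order and Supplier on qty yields {(13, Alpha, ATL, 34), (13, Lyra, CHI, 34), (15, Orion, LA, 17), (19, Orion, CHI, 12), (19, Orion, CHI, 36), (19, Vega, SEA, 12), (19, Vega, SEA, 36), (31, Vega, MIA, 10)}.
Joining (Order ⨝ Supplier) and Catalog on pname yields {(13, Alpha, ATL, 34, 3), (19, Vega, SEA, 12, 26), (19, Vega, SEA, 36, 26), (31, Vega, MIA, 10, 26)}.
σ[cost < qty]: keep tuples satisfying cost < qty → {(19, Vega, SEA, 12, 26), (31, Vega, MIA, 10, 26)}
π[cost, pname]: project onto (cost, pname) → {(10, Vega), (12, Vega)}

{(10, Vega), (12, Vega)}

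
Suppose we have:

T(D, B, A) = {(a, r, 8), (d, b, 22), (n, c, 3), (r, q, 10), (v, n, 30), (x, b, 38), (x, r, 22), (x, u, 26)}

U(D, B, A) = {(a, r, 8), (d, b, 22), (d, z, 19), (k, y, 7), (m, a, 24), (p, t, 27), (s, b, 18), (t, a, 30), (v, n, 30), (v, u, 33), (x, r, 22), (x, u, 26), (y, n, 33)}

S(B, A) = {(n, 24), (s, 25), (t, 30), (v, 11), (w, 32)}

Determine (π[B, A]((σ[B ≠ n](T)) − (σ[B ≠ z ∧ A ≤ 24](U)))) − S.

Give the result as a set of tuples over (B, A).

Filtering on B ≠ n leaves {(a, r, 8), (d, b, 22), (n, c, 3), (r, q, 10), (x, b, 38), (x, r, 22), (x, u, 26)}.
Filtering on B ≠ z ∧ A ≤ 24 leaves {(a, r, 8), (d, b, 22), (k, y, 7), (m, a, 24), (s, b, 18), (x, r, 22)}.
Difference: {(a, r, 8), (d, b, 22), (n, c, 3), (r, q, 10), (x, b, 38), (x, r, 22), (x, u, 26)} with {(a, r, 8), (d, b, 22), (k, y, 7), (m, a, 24), (s, b, 18), (x, r, 22)} → {(n, c, 3), (r, q, 10), (x, b, 38), (x, u, 26)}
Keep only column(s) B, A: {(b, 38), (c, 3), (q, 10), (u, 26)}
Difference: {(b, 38), (c, 3), (q, 10), (u, 26)} with {(n, 24), (s, 25), (t, 30), (v, 11), (w, 32)} → {(b, 38), (c, 3), (q, 10), (u, 26)}

{(b, 38), (c, 3), (q, 10), (u, 26)}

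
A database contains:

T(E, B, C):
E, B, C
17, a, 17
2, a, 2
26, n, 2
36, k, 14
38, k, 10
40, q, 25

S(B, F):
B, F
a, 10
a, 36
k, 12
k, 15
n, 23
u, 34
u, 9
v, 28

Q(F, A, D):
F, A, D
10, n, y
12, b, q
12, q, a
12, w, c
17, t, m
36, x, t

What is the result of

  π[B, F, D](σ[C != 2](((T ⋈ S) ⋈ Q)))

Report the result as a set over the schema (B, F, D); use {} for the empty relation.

{(a, 10, y), (a, 36, t), (k, 12, a), (k, 12, c), (k, 12, q)}

Natural join on B: {(17, a, 17, 10), (17, a, 17, 36), (2, a, 2, 10), (2, a, 2, 36), (26, n, 2, 23), (36, k, 14, 12), (36, k, 14, 15), (38, k, 10, 12), (38, k, 10, 15)}
Natural join on F: {(17, a, 17, 10, n, y), (17, a, 17, 36, x, t), (2, a, 2, 10, n, y), (2, a, 2, 36, x, t), (36, k, 14, 12, b, q), (36, k, 14, 12, q, a), (36, k, 14, 12, w, c), (38, k, 10, 12, b, q), (38, k, 10, 12, q, a), (38, k, 10, 12, w, c)}
Filtering on C != 2 leaves {(17, a, 17, 10, n, y), (17, a, 17, 36, x, t), (36, k, 14, 12, b, q), (36, k, 14, 12, q, a), (36, k, 14, 12, w, c), (38, k, 10, 12, b, q), (38, k, 10, 12, q, a), (38, k, 10, 12, w, c)}.
π_{B, F, D} gives {(a, 10, y), (a, 36, t), (k, 12, a), (k, 12, c), (k, 12, q)} (3 duplicate(s) eliminated).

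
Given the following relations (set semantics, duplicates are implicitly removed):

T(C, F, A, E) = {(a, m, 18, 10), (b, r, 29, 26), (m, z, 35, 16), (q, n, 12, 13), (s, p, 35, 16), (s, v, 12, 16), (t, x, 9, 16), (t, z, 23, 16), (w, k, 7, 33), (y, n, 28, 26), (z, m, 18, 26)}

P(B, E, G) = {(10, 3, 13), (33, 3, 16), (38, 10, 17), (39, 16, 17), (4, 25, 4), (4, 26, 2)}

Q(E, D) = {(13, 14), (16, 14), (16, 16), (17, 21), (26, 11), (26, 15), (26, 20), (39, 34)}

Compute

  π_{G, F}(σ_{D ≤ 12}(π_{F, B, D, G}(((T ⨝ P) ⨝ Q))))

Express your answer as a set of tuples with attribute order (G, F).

Natural join on E: {(a, m, 18, 10, 38, 17), (b, r, 29, 26, 4, 2), (m, z, 35, 16, 39, 17), (s, p, 35, 16, 39, 17), (s, v, 12, 16, 39, 17), (t, x, 9, 16, 39, 17), (t, z, 23, 16, 39, 17), (y, n, 28, 26, 4, 2), (z, m, 18, 26, 4, 2)}
Natural join on E: {(b, r, 29, 26, 4, 2, 11), (b, r, 29, 26, 4, 2, 15), (b, r, 29, 26, 4, 2, 20), (m, z, 35, 16, 39, 17, 14), (m, z, 35, 16, 39, 17, 16), (s, p, 35, 16, 39, 17, 14), (s, p, 35, 16, 39, 17, 16), (s, v, 12, 16, 39, 17, 14), (s, v, 12, 16, 39, 17, 16), (t, x, 9, 16, 39, 17, 14), (t, x, 9, 16, 39, 17, 16), (t, z, 23, 16, 39, 17, 14), (t, z, 23, 16, 39, 17, 16), (y, n, 28, 26, 4, 2, 11), (y, n, 28, 26, 4, 2, 15), (y, n, 28, 26, 4, 2, 20), (z, m, 18, 26, 4, 2, 11), (z, m, 18, 26, 4, 2, 15), (z, m, 18, 26, 4, 2, 20)}
Projecting to F, B, D, G (2 duplicate(s) eliminated): {(m, 4, 11, 2), (m, 4, 15, 2), (m, 4, 20, 2), (n, 4, 11, 2), (n, 4, 15, 2), (n, 4, 20, 2), (p, 39, 14, 17), (p, 39, 16, 17), (r, 4, 11, 2), (r, 4, 15, 2), (r, 4, 20, 2), (v, 39, 14, 17), (v, 39, 16, 17), (x, 39, 14, 17), (x, 39, 16, 17), (z, 39, 14, 17), (z, 39, 16, 17)}
σ[D ≤ 12]: keep tuples satisfying D ≤ 12 → {(m, 4, 11, 2), (n, 4, 11, 2), (r, 4, 11, 2)}
Projecting to G, F: {(2, m), (2, n), (2, r)}

{(2, m), (2, n), (2, r)}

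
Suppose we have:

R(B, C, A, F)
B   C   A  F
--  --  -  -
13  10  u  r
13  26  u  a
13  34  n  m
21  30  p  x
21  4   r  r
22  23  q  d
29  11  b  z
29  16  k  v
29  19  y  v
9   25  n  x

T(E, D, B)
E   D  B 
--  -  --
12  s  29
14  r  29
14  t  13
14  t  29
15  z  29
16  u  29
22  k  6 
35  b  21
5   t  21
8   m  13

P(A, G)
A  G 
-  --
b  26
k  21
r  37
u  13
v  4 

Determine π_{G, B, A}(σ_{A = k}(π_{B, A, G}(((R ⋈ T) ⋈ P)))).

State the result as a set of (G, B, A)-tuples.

{(21, 29, k)}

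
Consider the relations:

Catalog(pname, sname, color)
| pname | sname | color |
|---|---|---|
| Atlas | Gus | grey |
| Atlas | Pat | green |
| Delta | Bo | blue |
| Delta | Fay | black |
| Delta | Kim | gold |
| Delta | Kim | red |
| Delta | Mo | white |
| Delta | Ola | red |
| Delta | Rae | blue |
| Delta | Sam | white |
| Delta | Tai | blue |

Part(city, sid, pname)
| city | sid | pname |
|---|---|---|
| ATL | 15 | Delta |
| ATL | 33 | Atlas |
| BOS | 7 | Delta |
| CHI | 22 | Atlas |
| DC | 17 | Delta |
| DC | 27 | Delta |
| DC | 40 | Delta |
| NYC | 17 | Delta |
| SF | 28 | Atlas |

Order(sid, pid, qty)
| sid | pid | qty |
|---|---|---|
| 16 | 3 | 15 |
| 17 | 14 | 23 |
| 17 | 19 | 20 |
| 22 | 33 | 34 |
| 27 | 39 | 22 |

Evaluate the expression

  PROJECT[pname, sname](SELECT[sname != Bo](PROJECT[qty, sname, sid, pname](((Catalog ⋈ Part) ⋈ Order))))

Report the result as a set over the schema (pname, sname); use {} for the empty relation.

{(Atlas, Gus), (Atlas, Pat), (Delta, Fay), (Delta, Kim), (Delta, Mo), (Delta, Ola), (Delta, Rae), (Delta, Sam), (Delta, Tai)}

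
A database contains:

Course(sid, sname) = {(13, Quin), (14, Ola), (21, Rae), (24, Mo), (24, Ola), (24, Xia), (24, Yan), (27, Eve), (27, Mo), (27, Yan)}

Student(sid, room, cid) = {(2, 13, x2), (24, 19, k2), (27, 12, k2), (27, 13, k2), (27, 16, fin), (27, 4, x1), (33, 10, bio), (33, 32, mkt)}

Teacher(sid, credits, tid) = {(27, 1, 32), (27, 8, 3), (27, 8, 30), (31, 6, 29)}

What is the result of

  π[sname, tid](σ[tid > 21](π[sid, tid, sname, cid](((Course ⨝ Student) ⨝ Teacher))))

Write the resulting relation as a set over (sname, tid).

Joining Course and Student on sid yields {(24, Mo, 19, k2), (24, Ola, 19, k2), (24, Xia, 19, k2), (24, Yan, 19, k2), (27, Eve, 12, k2), (27, Eve, 13, k2), (27, Eve, 16, fin), (27, Eve, 4, x1), (27, Mo, 12, k2), (27, Mo, 13, k2), (27, Mo, 16, fin), (27, Mo, 4, x1), (27, Yan, 12, k2), (27, Yan, 13, k2), (27, Yan, 16, fin), (27, Yan, 4, x1)}.
Joining (Course ⨝ Student) and Teacher on sid yields {(27, Eve, 12, k2, 1, 32), (27, Eve, 12, k2, 8, 3), (27, Eve, 12, k2, 8, 30), (27, Eve, 13, k2, 1, 32), (27, Eve, 13, k2, 8, 3), (27, Eve, 13, k2, 8, 30), (27, Eve, 16, fin, 1, 32), (27, Eve, 16, fin, 8, 3), (27, Eve, 16, fin, 8, 30), (27, Eve, 4, x1, 1, 32), (27, Eve, 4, x1, 8, 3), (27, Eve, 4, x1, 8, 30), (27, Mo, 12, k2, 1, 32), (27, Mo, 12, k2, 8, 3), (27, Mo, 12, k2, 8, 30), (27, Mo, 13, k2, 1, 32), (27, Mo, 13, k2, 8, 3), (27, Mo, 13, k2, 8, 30), (27, Mo, 16, fin, 1, 32), (27, Mo, 16, fin, 8, 3), (27, Mo, 16, fin, 8, 30), (27, Mo, 4, x1, 1, 32), (27, Mo, 4, x1, 8, 3), (27, Mo, 4, x1, 8, 30), (27, Yan, 12, k2, 1, 32), (27, Yan, 12, k2, 8, 3), (27, Yan, 12, k2, 8, 30), (27, Yan, 13, k2, 1, 32), (27, Yan, 13, k2, 8, 3), (27, Yan, 13, k2, 8, 30), (27, Yan, 16, fin, 1, 32), (27, Yan, 16, fin, 8, 3), (27, Yan, 16, fin, 8, 30), (27, Yan, 4, x1, 1, 32), (27, Yan, 4, x1, 8, 3), (27, Yan, 4, x1, 8, 30)}.
Keep only column(s) sid, tid, sname, cid (9 duplicate(s) eliminated): {(27, 3, Eve, fin), (27, 3, Eve, k2), (27, 3, Eve, x1), (27, 3, Mo, fin), (27, 3, Mo, k2), (27, 3, Mo, x1), (27, 3, Yan, fin), (27, 3, Yan, k2), (27, 3, Yan, x1), (27, 30, Eve, fin), (27, 30, Eve, k2), (27, 30, Eve, x1), (27, 30, Mo, fin), (27, 30, Mo, k2), (27, 30, Mo, x1), (27, 30, Yan, fin), (27, 30, Yan, k2), (27, 30, Yan, x1), (27, 32, Eve, fin), (27, 32, Eve, k2), (27, 32, Eve, x1), (27, 32, Mo, fin), (27, 32, Mo, k2), (27, 32, Mo, x1), (27, 32, Yan, fin), (27, 32, Yan, k2), (27, 32, Yan, x1)}
σ[tid > 21]: keep tuples satisfying tid > 21 → {(27, 30, Eve, fin), (27, 30, Eve, k2), (27, 30, Eve, x1), (27, 30, Mo, fin), (27, 30, Mo, k2), (27, 30, Mo, x1), (27, 30, Yan, fin), (27, 30, Yan, k2), (27, 30, Yan, x1), (27, 32, Eve, fin), (27, 32, Eve, k2), (27, 32, Eve, x1), (27, 32, Mo, fin), (27, 32, Mo, k2), (27, 32, Mo, x1), (27, 32, Yan, fin), (27, 32, Yan, k2), (27, 32, Yan, x1)}
Keep only column(s) sname, tid (12 duplicate(s) eliminated): {(Eve, 30), (Eve, 32), (Mo, 30), (Mo, 32), (Yan, 30), (Yan, 32)}

{(Eve, 30), (Eve, 32), (Mo, 30), (Mo, 32), (Yan, 30), (Yan, 32)}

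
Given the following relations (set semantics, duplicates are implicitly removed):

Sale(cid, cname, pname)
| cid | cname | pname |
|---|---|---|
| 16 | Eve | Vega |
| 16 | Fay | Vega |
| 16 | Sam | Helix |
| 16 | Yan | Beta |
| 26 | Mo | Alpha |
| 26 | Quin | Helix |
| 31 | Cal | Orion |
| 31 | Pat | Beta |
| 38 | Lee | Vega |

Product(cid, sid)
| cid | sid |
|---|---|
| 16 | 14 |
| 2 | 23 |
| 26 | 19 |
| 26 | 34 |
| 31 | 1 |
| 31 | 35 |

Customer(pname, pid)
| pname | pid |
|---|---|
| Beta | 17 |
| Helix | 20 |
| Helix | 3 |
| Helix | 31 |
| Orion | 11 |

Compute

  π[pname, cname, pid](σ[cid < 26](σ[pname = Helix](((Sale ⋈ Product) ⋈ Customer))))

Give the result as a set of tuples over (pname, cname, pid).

{(Helix, Sam, 20), (Helix, Sam, 3), (Helix, Sam, 31)}

Sale ⋈ Product (natural join on cid): {(16, Eve, Vega, 14), (16, Fay, Vega, 14), (16, Sam, Helix, 14), (16, Yan, Beta, 14), (26, Mo, Alpha, 19), (26, Mo, Alpha, 34), (26, Quin, Helix, 19), (26, Quin, Helix, 34), (31, Cal, Orion, 1), (31, Cal, Orion, 35), (31, Pat, Beta, 1), (31, Pat, Beta, 35)}
(Sale ⋈ Product) ⋈ Customer (natural join on pname): {(16, Sam, Helix, 14, 20), (16, Sam, Helix, 14, 3), (16, Sam, Helix, 14, 31), (16, Yan, Beta, 14, 17), (26, Quin, Helix, 19, 20), (26, Quin, Helix, 19, 3), (26, Quin, Helix, 19, 31), (26, Quin, Helix, 34, 20), (26, Quin, Helix, 34, 3), (26, Quin, Helix, 34, 31), (31, Cal, Orion, 1, 11), (31, Cal, Orion, 35, 11), (31, Pat, Beta, 1, 17), (31, Pat, Beta, 35, 17)}
σ[pname = Helix]: keep tuples satisfying pname = Helix → {(16, Sam, Helix, 14, 20), (16, Sam, Helix, 14, 3), (16, Sam, Helix, 14, 31), (26, Quin, Helix, 19, 20), (26, Quin, Helix, 19, 3), (26, Quin, Helix, 19, 31), (26, Quin, Helix, 34, 20), (26, Quin, Helix, 34, 3), (26, Quin, Helix, 34, 31)}
σ[cid < 26]: keep tuples satisfying cid < 26 → {(16, Sam, Helix, 14, 20), (16, Sam, Helix, 14, 3), (16, Sam, Helix, 14, 31)}
Projecting to pname, cname, pid: {(Helix, Sam, 20), (Helix, Sam, 3), (Helix, Sam, 31)}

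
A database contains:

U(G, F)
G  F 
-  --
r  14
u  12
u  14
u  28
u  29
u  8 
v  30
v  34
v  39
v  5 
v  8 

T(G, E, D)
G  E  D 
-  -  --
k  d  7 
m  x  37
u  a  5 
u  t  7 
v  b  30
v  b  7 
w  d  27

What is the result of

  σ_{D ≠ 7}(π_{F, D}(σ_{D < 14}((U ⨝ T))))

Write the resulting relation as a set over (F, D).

Natural join on G: {(u, 12, a, 5), (u, 12, t, 7), (u, 14, a, 5), (u, 14, t, 7), (u, 28, a, 5), (u, 28, t, 7), (u, 29, a, 5), (u, 29, t, 7), (u, 8, a, 5), (u, 8, t, 7), (v, 30, b, 30), (v, 30, b, 7), (v, 34, b, 30), (v, 34, b, 7), (v, 39, b, 30), (v, 39, b, 7), (v, 5, b, 30), (v, 5, b, 7), (v, 8, b, 30), (v, 8, b, 7)}
σ[D < 14]: keep tuples satisfying D < 14 → {(u, 12, a, 5), (u, 12, t, 7), (u, 14, a, 5), (u, 14, t, 7), (u, 28, a, 5), (u, 28, t, 7), (u, 29, a, 5), (u, 29, t, 7), (u, 8, a, 5), (u, 8, t, 7), (v, 30, b, 7), (v, 34, b, 7), (v, 39, b, 7), (v, 5, b, 7), (v, 8, b, 7)}
π_{F, D} gives {(12, 5), (12, 7), (14, 5), (14, 7), (28, 5), (28, 7), (29, 5), (29, 7), (30, 7), (34, 7), (39, 7), (5, 7), (8, 5), (8, 7)} (1 duplicate(s) eliminated).
σ[D ≠ 7]: keep tuples satisfying D ≠ 7 → {(12, 5), (14, 5), (28, 5), (29, 5), (8, 5)}

{(12, 5), (14, 5), (28, 5), (29, 5), (8, 5)}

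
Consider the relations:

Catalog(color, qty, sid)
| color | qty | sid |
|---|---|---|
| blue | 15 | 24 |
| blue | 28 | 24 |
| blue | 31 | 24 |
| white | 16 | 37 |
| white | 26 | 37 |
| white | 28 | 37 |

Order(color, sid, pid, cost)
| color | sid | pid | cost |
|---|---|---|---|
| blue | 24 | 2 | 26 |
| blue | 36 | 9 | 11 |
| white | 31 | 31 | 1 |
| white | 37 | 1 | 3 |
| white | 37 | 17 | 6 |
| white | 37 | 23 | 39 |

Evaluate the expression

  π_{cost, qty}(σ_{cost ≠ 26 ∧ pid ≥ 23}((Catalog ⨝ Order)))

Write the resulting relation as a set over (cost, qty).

Natural join on color, sid: {(blue, 15, 24, 2, 26), (blue, 28, 24, 2, 26), (blue, 31, 24, 2, 26), (white, 16, 37, 1, 3), (white, 16, 37, 17, 6), (white, 16, 37, 23, 39), (white, 26, 37, 1, 3), (white, 26, 37, 17, 6), (white, 26, 37, 23, 39), (white, 28, 37, 1, 3), (white, 28, 37, 17, 6), (white, 28, 37, 23, 39)}
Filtering on cost ≠ 26 ∧ pid ≥ 23 leaves {(white, 16, 37, 23, 39), (white, 26, 37, 23, 39), (white, 28, 37, 23, 39)}.
π[cost, qty]: project onto (cost, qty) → {(39, 16), (39, 26), (39, 28)}

{(39, 16), (39, 26), (39, 28)}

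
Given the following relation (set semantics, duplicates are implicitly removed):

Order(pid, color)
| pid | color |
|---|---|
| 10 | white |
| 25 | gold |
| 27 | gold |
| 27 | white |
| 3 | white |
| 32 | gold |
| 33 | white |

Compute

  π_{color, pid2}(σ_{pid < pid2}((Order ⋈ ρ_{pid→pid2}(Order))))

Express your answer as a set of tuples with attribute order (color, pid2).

ρ[pid→pid2]: schema becomes (pid2, color); tuples unchanged.
Order ⋈ ρ_{pid→pid2}(Order) (natural join on color): {(10, white, 10), (10, white, 27), (10, white, 3), (10, white, 33), (25, gold, 25), (25, gold, 27), (25, gold, 32), (27, gold, 25), (27, gold, 27), (27, gold, 32), (27, white, 10), (27, white, 27), (27, white, 3), (27, white, 33), (3, white, 10), (3, white, 27), (3, white, 3), (3, white, 33), (32, gold, 25), (32, gold, 27), (32, gold, 32), (33, white, 10), (33, white, 27), (33, white, 3), (33, white, 33)}
Apply σ_{pid < pid2}; surviving tuples: {(10, white, 27), (10, white, 33), (25, gold, 27), (25, gold, 32), (27, gold, 32), (27, white, 33), (3, white, 10), (3, white, 27), (3, white, 33)}
π_{color, pid2} gives {(gold, 27), (gold, 32), (white, 10), (white, 27), (white, 33)} (4 duplicate(s) eliminated).

{(gold, 27), (gold, 32), (white, 10), (white, 27), (white, 33)}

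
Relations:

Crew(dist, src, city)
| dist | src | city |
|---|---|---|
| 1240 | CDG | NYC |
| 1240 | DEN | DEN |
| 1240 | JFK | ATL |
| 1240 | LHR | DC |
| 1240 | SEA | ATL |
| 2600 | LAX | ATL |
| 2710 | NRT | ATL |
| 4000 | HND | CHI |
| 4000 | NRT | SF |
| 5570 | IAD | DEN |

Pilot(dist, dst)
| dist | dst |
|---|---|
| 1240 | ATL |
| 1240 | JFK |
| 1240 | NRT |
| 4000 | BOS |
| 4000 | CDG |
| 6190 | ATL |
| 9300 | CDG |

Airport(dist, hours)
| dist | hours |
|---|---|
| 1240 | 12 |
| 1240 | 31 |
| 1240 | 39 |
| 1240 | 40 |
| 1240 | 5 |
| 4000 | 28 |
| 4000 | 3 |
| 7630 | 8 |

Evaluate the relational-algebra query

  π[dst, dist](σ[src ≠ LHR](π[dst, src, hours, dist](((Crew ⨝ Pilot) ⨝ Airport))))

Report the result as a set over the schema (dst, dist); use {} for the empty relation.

{(ATL, 1240), (BOS, 4000), (CDG, 4000), (JFK, 1240), (NRT, 1240)}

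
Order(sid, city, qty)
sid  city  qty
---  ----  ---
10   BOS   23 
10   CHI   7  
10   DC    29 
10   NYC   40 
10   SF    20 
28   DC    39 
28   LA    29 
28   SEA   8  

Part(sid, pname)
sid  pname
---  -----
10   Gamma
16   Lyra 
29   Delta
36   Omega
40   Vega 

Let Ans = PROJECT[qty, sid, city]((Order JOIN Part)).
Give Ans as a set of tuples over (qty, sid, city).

{(20, 10, SF), (23, 10, BOS), (29, 10, DC), (40, 10, NYC), (7, 10, CHI)}

Joining Order and Part on sid yields {(10, BOS, 23, Gamma), (10, CHI, 7, Gamma), (10, DC, 29, Gamma), (10, NYC, 40, Gamma), (10, SF, 20, Gamma)}.
Projecting to qty, sid, city: {(20, 10, SF), (23, 10, BOS), (29, 10, DC), (40, 10, NYC), (7, 10, CHI)}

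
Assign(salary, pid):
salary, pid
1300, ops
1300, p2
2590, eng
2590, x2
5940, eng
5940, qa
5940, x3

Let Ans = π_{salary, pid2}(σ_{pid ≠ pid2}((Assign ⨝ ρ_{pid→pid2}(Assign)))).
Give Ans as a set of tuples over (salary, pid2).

{(1300, ops), (1300, p2), (2590, eng), (2590, x2), (5940, eng), (5940, qa), (5940, x3)}

ρ[pid→pid2]: schema becomes (salary, pid2); tuples unchanged.
Natural join on salary: {(1300, ops, ops), (1300, ops, p2), (1300, p2, ops), (1300, p2, p2), (2590, eng, eng), (2590, eng, x2), (2590, x2, eng), (2590, x2, x2), (5940, eng, eng), (5940, eng, qa), (5940, eng, x3), (5940, qa, eng), (5940, qa, qa), (5940, qa, x3), (5940, x3, eng), (5940, x3, qa), (5940, x3, x3)}
Filtering on pid ≠ pid2 leaves {(1300, ops, p2), (1300, p2, ops), (2590, eng, x2), (2590, x2, eng), (5940, eng, qa), (5940, eng, x3), (5940, qa, eng), (5940, qa, x3), (5940, x3, eng), (5940, x3, qa)}.
π[salary, pid2]: project onto (salary, pid2) (3 duplicate(s) eliminated) → {(1300, ops), (1300, p2), (2590, eng), (2590, x2), (5940, eng), (5940, qa), (5940, x3)}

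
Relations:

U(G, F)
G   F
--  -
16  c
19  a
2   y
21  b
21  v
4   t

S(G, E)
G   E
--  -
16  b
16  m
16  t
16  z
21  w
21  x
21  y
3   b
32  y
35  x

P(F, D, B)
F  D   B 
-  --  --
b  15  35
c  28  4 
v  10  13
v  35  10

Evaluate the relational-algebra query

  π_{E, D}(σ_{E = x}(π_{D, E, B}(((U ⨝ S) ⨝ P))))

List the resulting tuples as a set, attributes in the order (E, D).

{(x, 10), (x, 15), (x, 35)}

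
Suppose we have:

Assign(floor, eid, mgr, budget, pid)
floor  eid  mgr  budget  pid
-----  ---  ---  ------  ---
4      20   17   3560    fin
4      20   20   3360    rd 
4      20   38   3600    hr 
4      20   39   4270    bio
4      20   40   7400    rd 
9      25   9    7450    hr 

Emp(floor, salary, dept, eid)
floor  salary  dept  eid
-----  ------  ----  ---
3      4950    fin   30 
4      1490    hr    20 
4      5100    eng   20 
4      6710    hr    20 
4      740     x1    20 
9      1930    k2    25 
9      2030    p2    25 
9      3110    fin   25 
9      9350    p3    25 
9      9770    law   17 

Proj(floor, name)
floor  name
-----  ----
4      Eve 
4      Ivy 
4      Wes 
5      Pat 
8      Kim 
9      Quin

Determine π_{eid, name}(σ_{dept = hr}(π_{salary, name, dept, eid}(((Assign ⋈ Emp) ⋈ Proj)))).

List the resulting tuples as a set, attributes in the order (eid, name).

Natural join on floor, eid: {(4, 20, 17, 3560, fin, 1490, hr), (4, 20, 17, 3560, fin, 5100, eng), (4, 20, 17, 3560, fin, 6710, hr), (4, 20, 17, 3560, fin, 740, x1), (4, 20, 20, 3360, rd, 1490, hr), (4, 20, 20, 3360, rd, 5100, eng), (4, 20, 20, 3360, rd, 6710, hr), (4, 20, 20, 3360, rd, 740, x1), (4, 20, 38, 3600, hr, 1490, hr), (4, 20, 38, 3600, hr, 5100, eng), (4, 20, 38, 3600, hr, 6710, hr), (4, 20, 38, 3600, hr, 740, x1), (4, 20, 39, 4270, bio, 1490, hr), (4, 20, 39, 4270, bio, 5100, eng), (4, 20, 39, 4270, bio, 6710, hr), (4, 20, 39, 4270, bio, 740, x1), (4, 20, 40, 7400, rd, 1490, hr), (4, 20, 40, 7400, rd, 5100, eng), (4, 20, 40, 7400, rd, 6710, hr), (4, 20, 40, 7400, rd, 740, x1), (9, 25, 9, 7450, hr, 1930, k2), (9, 25, 9, 7450, hr, 2030, p2), (9, 25, 9, 7450, hr, 3110, fin), (9, 25, 9, 7450, hr, 9350, p3)}
Natural join on floor: {(4, 20, 17, 3560, fin, 1490, hr, Eve), (4, 20, 17, 3560, fin, 1490, hr, Ivy), (4, 20, 17, 3560, fin, 1490, hr, Wes), (4, 20, 17, 3560, fin, 5100, eng, Eve), (4, 20, 17, 3560, fin, 5100, eng, Ivy), (4, 20, 17, 3560, fin, 5100, eng, Wes), (4, 20, 17, 3560, fin, 6710, hr, Eve), (4, 20, 17, 3560, fin, 6710, hr, Ivy), (4, 20, 17, 3560, fin, 6710, hr, Wes), (4, 20, 17, 3560, fin, 740, x1, Eve), (4, 20, 17, 3560, fin, 740, x1, Ivy), (4, 20, 17, 3560, fin, 740, x1, Wes), (4, 20, 20, 3360, rd, 1490, hr, Eve), (4, 20, 20, 3360, rd, 1490, hr, Ivy), (4, 20, 20, 3360, rd, 1490, hr, Wes), (4, 20, 20, 3360, rd, 5100, eng, Eve), (4, 20, 20, 3360, rd, 5100, eng, Ivy), (4, 20, 20, 3360, rd, 5100, eng, Wes), (4, 20, 20, 3360, rd, 6710, hr, Eve), (4, 20, 20, 3360, rd, 6710, hr, Ivy), (4, 20, 20, 3360, rd, 6710, hr, Wes), (4, 20, 20, 3360, rd, 740, x1, Eve), (4, 20, 20, 3360, rd, 740, x1, Ivy), (4, 20, 20, 3360, rd, 740, x1, Wes), (4, 20, 38, 3600, hr, 1490, hr, Eve), (4, 20, 38, 3600, hr, 1490, hr, Ivy), (4, 20, 38, 3600, hr, 1490, hr, Wes), (4, 20, 38, 3600, hr, 5100, eng, Eve), (4, 20, 38, 3600, hr, 5100, eng, Ivy), (4, 20, 38, 3600, hr, 5100, eng, Wes), (4, 20, 38, 3600, hr, 6710, hr, Eve), (4, 20, 38, 3600, hr, 6710, hr, Ivy), (4, 20, 38, 3600, hr, 6710, hr, Wes), (4, 20, 38, 3600, hr, 740, x1, Eve), (4, 20, 38, 3600, hr, 740, x1, Ivy), (4, 20, 38, 3600, hr, 740, x1, Wes), (4, 20, 39, 4270, bio, 1490, hr, Eve), (4, 20, 39, 4270, bio, 1490, hr, Ivy), (4, 20, 39, 4270, bio, 1490, hr, Wes), (4, 20, 39, 4270, bio, 5100, eng, Eve), (4, 20, 39, 4270, bio, 5100, eng, Ivy), (4, 20, 39, 4270, bio, 5100, eng, Wes), (4, 20, 39, 4270, bio, 6710, hr, Eve), (4, 20, 39, 4270, bio, 6710, hr, Ivy), (4, 20, 39, 4270, bio, 6710, hr, Wes), (4, 20, 39, 4270, bio, 740, x1, Eve), (4, 20, 39, 4270, bio, 740, x1, Ivy), (4, 20, 39, 4270, bio, 740, x1, Wes), (4, 20, 40, 7400, rd, 1490, hr, Eve), (4, 20, 40, 7400, rd, 1490, hr, Ivy), (4, 20, 40, 7400, rd, 1490, hr, Wes), (4, 20, 40, 7400, rd, 5100, eng, Eve), (4, 20, 40, 7400, rd, 5100, eng, Ivy), (4, 20, 40, 7400, rd, 5100, eng, Wes), (4, 20, 40, 7400, rd, 6710, hr, Eve), (4, 20, 40, 7400, rd, 6710, hr, Ivy), (4, 20, 40, 7400, rd, 6710, hr, Wes), (4, 20, 40, 7400, rd, 740, x1, Eve), (4, 20, 40, 7400, rd, 740, x1, Ivy), (4, 20, 40, 7400, rd, 740, x1, Wes), (9, 25, 9, 7450, hr, 1930, k2, Quin), (9, 25, 9, 7450, hr, 2030, p2, Quin), (9, 25, 9, 7450, hr, 3110, fin, Quin), (9, 25, 9, 7450, hr, 9350, p3, Quin)}
π[salary, name, dept, eid]: project onto (salary, name, dept, eid) (48 duplicate(s) eliminated) → {(1490, Eve, hr, 20), (1490, Ivy, hr, 20), (1490, Wes, hr, 20), (1930, Quin, k2, 25), (2030, Quin, p2, 25), (3110, Quin, fin, 25), (5100, Eve, eng, 20), (5100, Ivy, eng, 20), (5100, Wes, eng, 20), (6710, Eve, hr, 20), (6710, Ivy, hr, 20), (6710, Wes, hr, 20), (740, Eve, x1, 20), (740, Ivy, x1, 20), (740, Wes, x1, 20), (9350, Quin, p3, 25)}
Selection dept = hr: {(1490, Eve, hr, 20), (1490, Ivy, hr, 20), (1490, Wes, hr, 20), (6710, Eve, hr, 20), (6710, Ivy, hr, 20), (6710, Wes, hr, 20)}
π[eid, name]: project onto (eid, name) (3 duplicate(s) eliminated) → {(20, Eve), (20, Ivy), (20, Wes)}

{(20, Eve), (20, Ivy), (20, Wes)}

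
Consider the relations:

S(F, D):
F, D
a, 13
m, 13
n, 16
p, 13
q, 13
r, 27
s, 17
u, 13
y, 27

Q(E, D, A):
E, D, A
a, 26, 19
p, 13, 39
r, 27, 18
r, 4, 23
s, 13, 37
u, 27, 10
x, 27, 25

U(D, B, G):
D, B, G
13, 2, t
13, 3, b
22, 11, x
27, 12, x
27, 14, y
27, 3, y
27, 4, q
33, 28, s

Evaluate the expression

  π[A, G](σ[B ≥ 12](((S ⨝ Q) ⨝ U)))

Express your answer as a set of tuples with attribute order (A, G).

S ⋈ Q (natural join on D): {(a, 13, p, 39), (a, 13, s, 37), (m, 13, p, 39), (m, 13, s, 37), (p, 13, p, 39), (p, 13, s, 37), (q, 13, p, 39), (q, 13, s, 37), (r, 27, r, 18), (r, 27, u, 10), (r, 27, x, 25), (u, 13, p, 39), (u, 13, s, 37), (y, 27, r, 18), (y, 27, u, 10), (y, 27, x, 25)}
(S ⨝ Q) ⋈ U (natural join on D): {(a, 13, p, 39, 2, t), (a, 13, p, 39, 3, b), (a, 13, s, 37, 2, t), (a, 13, s, 37, 3, b), (m, 13, p, 39, 2, t), (m, 13, p, 39, 3, b), (m, 13, s, 37, 2, t), (m, 13, s, 37, 3, b), (p, 13, p, 39, 2, t), (p, 13, p, 39, 3, b), (p, 13, s, 37, 2, t), (p, 13, s, 37, 3, b), (q, 13, p, 39, 2, t), (q, 13, p, 39, 3, b), (q, 13, s, 37, 2, t), (q, 13, s, 37, 3, b), (r, 27, r, 18, 12, x), (r, 27, r, 18, 14, y), (r, 27, r, 18, 3, y), (r, 27, r, 18, 4, q), (r, 27, u, 10, 12, x), (r, 27, u, 10, 14, y), (r, 27, u, 10, 3, y), (r, 27, u, 10, 4, q), (r, 27, x, 25, 12, x), (r, 27, x, 25, 14, y), (r, 27, x, 25, 3, y), (r, 27, x, 25, 4, q), (u, 13, p, 39, 2, t), (u, 13, p, 39, 3, b), (u, 13, s, 37, 2, t), (u, 13, s, 37, 3, b), (y, 27, r, 18, 12, x), (y, 27, r, 18, 14, y), (y, 27, r, 18, 3, y), (y, 27, r, 18, 4, q), (y, 27, u, 10, 12, x), (y, 27, u, 10, 14, y), (y, 27, u, 10, 3, y), (y, 27, u, 10, 4, q), (y, 27, x, 25, 12, x), (y, 27, x, 25, 14, y), (y, 27, x, 25, 3, y), (y, 27, x, 25, 4, q)}
Selection B ≥ 12: {(r, 27, r, 18, 12, x), (r, 27, r, 18, 14, y), (r, 27, u, 10, 12, x), (r, 27, u, 10, 14, y), (r, 27, x, 25, 12, x), (r, 27, x, 25, 14, y), (y, 27, r, 18, 12, x), (y, 27, r, 18, 14, y), (y, 27, u, 10, 12, x), (y, 27, u, 10, 14, y), (y, 27, x, 25, 12, x), (y, 27, x, 25, 14, y)}
π_{A, G} gives {(10, x), (10, y), (18, x), (18, y), (25, x), (25, y)} (6 duplicate(s) eliminated).

{(10, x), (10, y), (18, x), (18, y), (25, x), (25, y)}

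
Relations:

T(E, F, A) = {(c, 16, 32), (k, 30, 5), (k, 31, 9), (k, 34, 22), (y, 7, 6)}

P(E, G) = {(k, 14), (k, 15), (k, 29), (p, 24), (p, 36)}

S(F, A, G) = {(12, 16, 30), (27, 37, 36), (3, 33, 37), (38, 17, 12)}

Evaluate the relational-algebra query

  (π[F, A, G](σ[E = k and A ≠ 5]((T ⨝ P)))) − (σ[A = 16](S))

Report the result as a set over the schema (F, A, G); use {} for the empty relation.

{(31, 9, 14), (31, 9, 15), (31, 9, 29), (34, 22, 14), (34, 22, 15), (34, 22, 29)}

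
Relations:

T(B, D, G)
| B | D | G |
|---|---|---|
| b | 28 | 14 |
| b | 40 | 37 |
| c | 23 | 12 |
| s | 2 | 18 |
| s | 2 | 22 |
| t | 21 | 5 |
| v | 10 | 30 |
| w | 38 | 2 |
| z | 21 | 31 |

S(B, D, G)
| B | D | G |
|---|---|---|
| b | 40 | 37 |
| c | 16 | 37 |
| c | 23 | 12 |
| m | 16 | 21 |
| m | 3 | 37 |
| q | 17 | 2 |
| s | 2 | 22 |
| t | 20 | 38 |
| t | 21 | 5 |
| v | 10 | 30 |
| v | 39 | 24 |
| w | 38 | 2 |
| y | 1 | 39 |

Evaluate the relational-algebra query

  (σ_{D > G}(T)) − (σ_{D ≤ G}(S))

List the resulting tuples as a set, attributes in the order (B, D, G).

{(b, 28, 14), (b, 40, 37), (c, 23, 12), (t, 21, 5), (w, 38, 2)}

Filtering on D > G leaves {(b, 28, 14), (b, 40, 37), (c, 23, 12), (t, 21, 5), (w, 38, 2)}.
Filtering on D ≤ G leaves {(c, 16, 37), (m, 16, 21), (m, 3, 37), (s, 2, 22), (t, 20, 38), (v, 10, 30), (y, 1, 39)}.
Difference: {(b, 28, 14), (b, 40, 37), (c, 23, 12), (t, 21, 5), (w, 38, 2)} with {(c, 16, 37), (m, 16, 21), (m, 3, 37), (s, 2, 22), (t, 20, 38), (v, 10, 30), (y, 1, 39)} → {(b, 28, 14), (b, 40, 37), (c, 23, 12), (t, 21, 5), (w, 38, 2)}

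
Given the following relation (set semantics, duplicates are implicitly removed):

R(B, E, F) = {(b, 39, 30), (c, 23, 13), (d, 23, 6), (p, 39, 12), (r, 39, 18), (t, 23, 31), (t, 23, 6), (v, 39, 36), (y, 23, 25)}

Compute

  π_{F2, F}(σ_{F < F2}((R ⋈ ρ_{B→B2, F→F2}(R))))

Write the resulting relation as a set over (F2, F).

ρ[B→B2, F→F2]: schema becomes (B2, E, F2); tuples unchanged.
R ⋈ ρ_{B→B2, F→F2}(R) (natural join on E): {(b, 39, 30, b, 30), (b, 39, 30, p, 12), (b, 39, 30, r, 18), (b, 39, 30, v, 36), (c, 23, 13, c, 13), (c, 23, 13, d, 6), (c, 23, 13, t, 31), (c, 23, 13, t, 6), (c, 23, 13, y, 25), (d, 23, 6, c, 13), (d, 23, 6, d, 6), (d, 23, 6, t, 31), (d, 23, 6, t, 6), (d, 23, 6, y, 25), (p, 39, 12, b, 30), (p, 39, 12, p, 12), (p, 39, 12, r, 18), (p, 39, 12, v, 36), (r, 39, 18, b, 30), (r, 39, 18, p, 12), (r, 39, 18, r, 18), (r, 39, 18, v, 36), (t, 23, 31, c, 13), (t, 23, 31, d, 6), (t, 23, 31, t, 31), (t, 23, 31, t, 6), (t, 23, 31, y, 25), (t, 23, 6, c, 13), (t, 23, 6, d, 6), (t, 23, 6, t, 31), (t, 23, 6, t, 6), (t, 23, 6, y, 25), (v, 39, 36, b, 30), (v, 39, 36, p, 12), (v, 39, 36, r, 18), (v, 39, 36, v, 36), (y, 23, 25, c, 13), (y, 23, 25, d, 6), (y, 23, 25, t, 31), (y, 23, 25, t, 6), (y, 23, 25, y, 25)}
Apply σ_{F < F2}; surviving tuples: {(b, 39, 30, v, 36), (c, 23, 13, t, 31), (c, 23, 13, y, 25), (d, 23, 6, c, 13), (d, 23, 6, t, 31), (d, 23, 6, y, 25), (p, 39, 12, b, 30), (p, 39, 12, r, 18), (p, 39, 12, v, 36), (r, 39, 18, b, 30), (r, 39, 18, v, 36), (t, 23, 6, c, 13), (t, 23, 6, t, 31), (t, 23, 6, y, 25), (y, 23, 25, t, 31)}
π_{F2, F} gives {(13, 6), (18, 12), (25, 13), (25, 6), (30, 12), (30, 18), (31, 13), (31, 25), (31, 6), (36, 12), (36, 18), (36, 30)} (3 duplicate(s) eliminated).

{(13, 6), (18, 12), (25, 13), (25, 6), (30, 12), (30, 18), (31, 13), (31, 25), (31, 6), (36, 12), (36, 18), (36, 30)}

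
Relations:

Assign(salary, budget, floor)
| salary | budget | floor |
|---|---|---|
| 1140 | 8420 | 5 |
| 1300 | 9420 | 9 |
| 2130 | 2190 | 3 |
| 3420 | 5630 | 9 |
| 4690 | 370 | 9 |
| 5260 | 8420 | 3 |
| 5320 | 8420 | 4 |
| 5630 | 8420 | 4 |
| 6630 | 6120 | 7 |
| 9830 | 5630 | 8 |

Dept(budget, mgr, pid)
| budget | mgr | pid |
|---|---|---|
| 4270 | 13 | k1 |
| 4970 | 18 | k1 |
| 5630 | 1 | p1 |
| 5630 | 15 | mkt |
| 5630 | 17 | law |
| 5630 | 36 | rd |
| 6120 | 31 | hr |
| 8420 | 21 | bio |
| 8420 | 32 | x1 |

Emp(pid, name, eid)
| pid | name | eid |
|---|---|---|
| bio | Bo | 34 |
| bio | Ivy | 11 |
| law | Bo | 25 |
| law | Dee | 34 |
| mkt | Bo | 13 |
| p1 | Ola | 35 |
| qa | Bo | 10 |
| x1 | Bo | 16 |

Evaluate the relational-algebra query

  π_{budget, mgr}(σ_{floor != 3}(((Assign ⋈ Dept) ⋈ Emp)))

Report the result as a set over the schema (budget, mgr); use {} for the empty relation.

Joining Assign and Dept on budget yields {(1140, 8420, 5, 21, bio), (1140, 8420, 5, 32, x1), (3420, 5630, 9, 1, p1), (3420, 5630, 9, 15, mkt), (3420, 5630, 9, 17, law), (3420, 5630, 9, 36, rd), (5260, 8420, 3, 21, bio), (5260, 8420, 3, 32, x1), (5320, 8420, 4, 21, bio), (5320, 8420, 4, 32, x1), (5630, 8420, 4, 21, bio), (5630, 8420, 4, 32, x1), (6630, 6120, 7, 31, hr), (9830, 5630, 8, 1, p1), (9830, 5630, 8, 15, mkt), (9830, 5630, 8, 17, law), (9830, 5630, 8, 36, rd)}.
Joining (Assign ⋈ Dept) and Emp on pid yields {(1140, 8420, 5, 21, bio, Bo, 34), (1140, 8420, 5, 21, bio, Ivy, 11), (1140, 8420, 5, 32, x1, Bo, 16), (3420, 5630, 9, 1, p1, Ola, 35), (3420, 5630, 9, 15, mkt, Bo, 13), (3420, 5630, 9, 17, law, Bo, 25), (3420, 5630, 9, 17, law, Dee, 34), (5260, 8420, 3, 21, bio, Bo, 34), (5260, 8420, 3, 21, bio, Ivy, 11), (5260, 8420, 3, 32, x1, Bo, 16), (5320, 8420, 4, 21, bio, Bo, 34), (5320, 8420, 4, 21, bio, Ivy, 11), (5320, 8420, 4, 32, x1, Bo, 16), (5630, 8420, 4, 21, bio, Bo, 34), (5630, 8420, 4, 21, bio, Ivy, 11), (5630, 8420, 4, 32, x1, Bo, 16), (9830, 5630, 8, 1, p1, Ola, 35), (9830, 5630, 8, 15, mkt, Bo, 13), (9830, 5630, 8, 17, law, Bo, 25), (9830, 5630, 8, 17, law, Dee, 34)}.
Filtering on floor != 3 leaves {(1140, 8420, 5, 21, bio, Bo, 34), (1140, 8420, 5, 21, bio, Ivy, 11), (1140, 8420, 5, 32, x1, Bo, 16), (3420, 5630, 9, 1, p1, Ola, 35), (3420, 5630, 9, 15, mkt, Bo, 13), (3420, 5630, 9, 17, law, Bo, 25), (3420, 5630, 9, 17, law, Dee, 34), (5320, 8420, 4, 21, bio, Bo, 34), (5320, 8420, 4, 21, bio, Ivy, 11), (5320, 8420, 4, 32, x1, Bo, 16), (5630, 8420, 4, 21, bio, Bo, 34), (5630, 8420, 4, 21, bio, Ivy, 11), (5630, 8420, 4, 32, x1, Bo, 16), (9830, 5630, 8, 1, p1, Ola, 35), (9830, 5630, 8, 15, mkt, Bo, 13), (9830, 5630, 8, 17, law, Bo, 25), (9830, 5630, 8, 17, law, Dee, 34)}.
Keep only column(s) budget, mgr (12 duplicate(s) eliminated): {(5630, 1), (5630, 15), (5630, 17), (8420, 21), (8420, 32)}

{(5630, 1), (5630, 15), (5630, 17), (8420, 21), (8420, 32)}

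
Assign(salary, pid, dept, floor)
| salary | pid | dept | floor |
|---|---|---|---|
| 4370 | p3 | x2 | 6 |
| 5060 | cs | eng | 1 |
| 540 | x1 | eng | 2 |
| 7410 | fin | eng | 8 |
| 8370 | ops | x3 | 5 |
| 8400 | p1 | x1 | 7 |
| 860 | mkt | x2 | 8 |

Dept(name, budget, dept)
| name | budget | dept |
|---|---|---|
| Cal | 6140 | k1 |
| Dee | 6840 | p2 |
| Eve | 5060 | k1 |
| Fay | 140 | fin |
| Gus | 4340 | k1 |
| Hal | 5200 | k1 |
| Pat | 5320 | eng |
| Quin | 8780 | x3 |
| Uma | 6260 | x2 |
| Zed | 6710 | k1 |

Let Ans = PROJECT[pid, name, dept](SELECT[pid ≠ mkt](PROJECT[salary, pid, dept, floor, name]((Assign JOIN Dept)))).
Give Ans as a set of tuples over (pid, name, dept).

{(cs, Pat, eng), (fin, Pat, eng), (ops, Quin, x3), (p3, Uma, x2), (x1, Pat, eng)}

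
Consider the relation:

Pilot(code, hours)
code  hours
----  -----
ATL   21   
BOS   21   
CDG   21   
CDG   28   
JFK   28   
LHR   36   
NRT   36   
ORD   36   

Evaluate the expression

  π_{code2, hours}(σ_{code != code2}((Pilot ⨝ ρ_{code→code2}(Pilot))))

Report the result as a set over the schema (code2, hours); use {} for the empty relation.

ρ[code→code2]: schema becomes (code2, hours); tuples unchanged.
Joining Pilot and ρ_{code→code2}(Pilot) on hours yields {(ATL, 21, ATL), (ATL, 21, BOS), (ATL, 21, CDG), (BOS, 21, ATL), (BOS, 21, BOS), (BOS, 21, CDG), (CDG, 21, ATL), (CDG, 21, BOS), (CDG, 21, CDG), (CDG, 28, CDG), (CDG, 28, JFK), (JFK, 28, CDG), (JFK, 28, JFK), (LHR, 36, LHR), (LHR, 36, NRT), (LHR, 36, ORD), (NRT, 36, LHR), (NRT, 36, NRT), (NRT, 36, ORD), (ORD, 36, LHR), (ORD, 36, NRT), (ORD, 36, ORD)}.
Filtering on code != code2 leaves {(ATL, 21, BOS), (ATL, 21, CDG), (BOS, 21, ATL), (BOS, 21, CDG), (CDG, 21, ATL), (CDG, 21, BOS), (CDG, 28, JFK), (JFK, 28, CDG), (LHR, 36, NRT), (LHR, 36, ORD), (NRT, 36, LHR), (NRT, 36, ORD), (ORD, 36, LHR), (ORD, 36, NRT)}.
π[code2, hours]: project onto (code2, hours) (6 duplicate(s) eliminated) → {(ATL, 21), (BOS, 21), (CDG, 21), (CDG, 28), (JFK, 28), (LHR, 36), (NRT, 36), (ORD, 36)}

{(ATL, 21), (BOS, 21), (CDG, 21), (CDG, 28), (JFK, 28), (LHR, 36), (NRT, 36), (ORD, 36)}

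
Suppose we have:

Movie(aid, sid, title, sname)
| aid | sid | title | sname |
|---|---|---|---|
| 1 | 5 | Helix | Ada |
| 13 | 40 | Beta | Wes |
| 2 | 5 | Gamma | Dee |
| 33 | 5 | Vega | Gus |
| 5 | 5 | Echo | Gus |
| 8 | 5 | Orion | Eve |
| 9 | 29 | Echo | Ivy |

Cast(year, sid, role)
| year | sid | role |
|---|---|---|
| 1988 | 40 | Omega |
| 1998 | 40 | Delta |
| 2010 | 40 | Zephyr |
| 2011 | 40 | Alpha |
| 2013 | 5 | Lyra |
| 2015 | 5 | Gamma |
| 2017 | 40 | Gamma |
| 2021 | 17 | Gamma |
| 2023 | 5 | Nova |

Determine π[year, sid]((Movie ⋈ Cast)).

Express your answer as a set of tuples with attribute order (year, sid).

Joining Movie and Cast on sid yields {(1, 5, Helix, Ada, 2013, Lyra), (1, 5, Helix, Ada, 2015, Gamma), (1, 5, Helix, Ada, 2023, Nova), (13, 40, Beta, Wes, 1988, Omega), (13, 40, Beta, Wes, 1998, Delta), (13, 40, Beta, Wes, 2010, Zephyr), (13, 40, Beta, Wes, 2011, Alpha), (13, 40, Beta, Wes, 2017, Gamma), (2, 5, Gamma, Dee, 2013, Lyra), (2, 5, Gamma, Dee, 2015, Gamma), (2, 5, Gamma, Dee, 2023, Nova), (33, 5, Vega, Gus, 2013, Lyra), (33, 5, Vega, Gus, 2015, Gamma), (33, 5, Vega, Gus, 2023, Nova), (5, 5, Echo, Gus, 2013, Lyra), (5, 5, Echo, Gus, 2015, Gamma), (5, 5, Echo, Gus, 2023, Nova), (8, 5, Orion, Eve, 2013, Lyra), (8, 5, Orion, Eve, 2015, Gamma), (8, 5, Orion, Eve, 2023, Nova)}.
Keep only column(s) year, sid (12 duplicate(s) eliminated): {(1988, 40), (1998, 40), (2010, 40), (2011, 40), (2013, 5), (2015, 5), (2017, 40), (2023, 5)}

{(1988, 40), (1998, 40), (2010, 40), (2011, 40), (2013, 5), (2015, 5), (2017, 40), (2023, 5)}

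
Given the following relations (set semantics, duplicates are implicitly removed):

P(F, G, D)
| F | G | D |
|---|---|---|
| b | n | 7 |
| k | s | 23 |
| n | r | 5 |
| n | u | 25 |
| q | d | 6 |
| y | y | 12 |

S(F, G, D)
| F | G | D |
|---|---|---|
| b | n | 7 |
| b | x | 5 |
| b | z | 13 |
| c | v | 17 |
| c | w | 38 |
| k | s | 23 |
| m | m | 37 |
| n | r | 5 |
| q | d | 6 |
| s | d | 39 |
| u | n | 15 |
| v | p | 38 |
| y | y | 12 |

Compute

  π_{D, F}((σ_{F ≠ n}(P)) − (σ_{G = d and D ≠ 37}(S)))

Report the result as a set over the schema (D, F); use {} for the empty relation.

Apply σ_{F ≠ n}; surviving tuples: {(b, n, 7), (k, s, 23), (q, d, 6), (y, y, 12)}
Apply σ_{G = d and D ≠ 37}; surviving tuples: {(q, d, 6), (s, d, 39)}
Set difference of the two operands is {(b, n, 7), (k, s, 23), (y, y, 12)}.
Keep only column(s) D, F: {(12, y), (23, k), (7, b)}

{(12, y), (23, k), (7, b)}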